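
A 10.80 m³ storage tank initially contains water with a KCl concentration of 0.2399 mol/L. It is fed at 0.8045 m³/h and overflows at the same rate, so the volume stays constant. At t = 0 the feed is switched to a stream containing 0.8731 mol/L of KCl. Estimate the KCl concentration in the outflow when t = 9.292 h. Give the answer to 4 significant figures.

Accumulation = in − out for the solute gives V dC/dt = Q(C_in − C).
So dC/dt = (C_in − C)/τ with τ = V/Q = 10.80/0.8045 = 13.4245 h.
C approaches C_in exponentially: C(t) = C_in + (C₀ − C_in) e^(−t/τ).
C(9.292) = 0.8731 + (0.2399 − 0.8731)·e^(−9.292/13.4245) = 0.8731 + (-0.633200)·0.500490 = 0.556190 mol/L.

0.5562 mol/L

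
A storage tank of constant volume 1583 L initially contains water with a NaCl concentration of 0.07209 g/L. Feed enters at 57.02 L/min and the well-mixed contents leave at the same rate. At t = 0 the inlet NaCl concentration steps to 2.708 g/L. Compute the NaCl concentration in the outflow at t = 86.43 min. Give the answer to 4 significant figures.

Mass balance on the solute (V constant): V dC/dt = Q(C_in − C).
So dC/dt = (C_in − C)/τ with τ = V/Q = 1583/57.02 = 27.7622 min.
Integrating: C(t) = C_in + (C₀ − C_in) e^(−t/τ).
C(86.43) = 2.708 + (0.07209 − 2.708)·e^(−86.43/27.7622) = 2.708 + (-2.63591)·0.0444573 = 2.59081 g/L.

2.591 g/L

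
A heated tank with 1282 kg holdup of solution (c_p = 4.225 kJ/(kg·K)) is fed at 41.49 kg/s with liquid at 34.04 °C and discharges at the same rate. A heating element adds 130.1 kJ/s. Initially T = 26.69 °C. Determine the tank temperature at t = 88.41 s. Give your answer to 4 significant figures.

Unsteady energy balance on the tank contents: M c_p dT/dt = ṁ c_p (T_in − T) + 130.1.
τ = M/ṁ = 30.8990 s; T_ss = T_in + Q̇/(ṁ c_p) = 34.04 + 130.1/(41.49·4.225) = 34.7822 °C.
Integrating: T(t) = T_ss + (T₀ − T_ss) e^(−t/τ).
T(88.41) = 34.7822 + (-8.09218)·e^(−88.41/30.8990) = 34.7822 + (-8.09218)·0.0571968 = 34.3193 °C.

34.32 °C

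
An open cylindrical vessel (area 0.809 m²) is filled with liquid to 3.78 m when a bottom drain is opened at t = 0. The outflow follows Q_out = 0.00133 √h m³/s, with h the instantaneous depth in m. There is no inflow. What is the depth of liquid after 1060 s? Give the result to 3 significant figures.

Unsteady balance on liquid volume: A dh/dt = −0.00133 √h.
Separate and integrate: 2(√h − √h₀) = −(0.00133/A) t.
√h = √3.78 − 0.00133·1060/(2·0.809) = 1.9442 − 0.87132 = 1.0729.
h = 1.0729² = 1.1511 m.

1.15 m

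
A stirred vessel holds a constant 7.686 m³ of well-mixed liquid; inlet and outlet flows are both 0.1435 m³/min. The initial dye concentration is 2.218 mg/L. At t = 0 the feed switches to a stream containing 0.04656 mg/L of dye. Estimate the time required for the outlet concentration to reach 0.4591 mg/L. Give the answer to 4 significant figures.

88.95 min

Mass balance on the solute (V constant): V dC/dt = Q(C_in − C), so τ = V/Q = 53.5610 min.
C(t) = C_in + (C₀ − C_in) e^(−t/τ). Set C = 0.4591 and solve for t:
e^(−t/τ) = (C − C_in)/(C₀ − C_in) = (0.4591 − 0.04656)/(2.218 − 0.04656) = 0.189985
t = −τ ln(…) = 53.5610 × 1.66081 = 88.9547 min.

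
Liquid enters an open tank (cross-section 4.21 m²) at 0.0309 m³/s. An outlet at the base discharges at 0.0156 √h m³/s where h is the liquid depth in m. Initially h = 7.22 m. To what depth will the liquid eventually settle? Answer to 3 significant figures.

Volume balance on the tank: A dh/dt = Q_in − 0.0156 √h. At steady state dh/dt = 0:
Q_in = 0.0156 √h_ss ⇒ √h_ss = 0.0309/0.0156 = 1.9808.
h_ss = 1.9808² = 3.9234 m. (Since h₀ = 7.22 m > h_ss, the level will fall toward this value.)

3.92 m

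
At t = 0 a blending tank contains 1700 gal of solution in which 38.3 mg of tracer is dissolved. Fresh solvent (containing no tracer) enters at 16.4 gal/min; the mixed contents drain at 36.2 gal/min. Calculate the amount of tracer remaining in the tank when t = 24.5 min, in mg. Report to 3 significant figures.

20.7 mg

Total volume: dV/dt = Q_in − Q_out = -19.800 gal/min, so V(t) = 1700 − 19.800 t and V(24.5) = 1214.9 gal.
Species balance (pure solvent in): dm/dt = −Q_out · m/V(t).
Separate: dm/m = −Q_out dt/V(t) ⇒ ln(m/m₀) = −(Q_out/(Q_in−Q_out)) ln(V/V₀).
m = m₀ (V₀/V)^(Q_out/(Q_in−Q_out)) = 38.3 × (1700/1214.9)^(-1.8283) = 20.722 mg.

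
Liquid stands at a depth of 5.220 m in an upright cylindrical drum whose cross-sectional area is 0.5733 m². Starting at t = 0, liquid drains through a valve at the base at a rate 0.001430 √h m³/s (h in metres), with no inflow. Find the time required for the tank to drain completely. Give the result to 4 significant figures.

1832 s

With no inflow, A dh/dt = −0.001430 √h.
Separate and integrate: 2(√h − √h₀) = −(0.001430/A) t.
Tank is empty when √h = 0: t_empty = 2A√h₀/0.001430.
t_empty = 2·0.5733·√5.220/0.001430 = 1.14660·2.28473/0.001430 = 1831.94 s.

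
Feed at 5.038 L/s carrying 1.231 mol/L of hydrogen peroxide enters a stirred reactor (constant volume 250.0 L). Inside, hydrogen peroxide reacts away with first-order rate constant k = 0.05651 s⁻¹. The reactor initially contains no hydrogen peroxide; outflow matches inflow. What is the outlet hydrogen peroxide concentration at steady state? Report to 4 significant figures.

V dC/dt = Q(C_in − C) − k V C.
At steady state: 0 = Q C_in − (Q + kV) C_ss, so C_ss = Q C_in/(Q + kV).
C_ss = 5.038·1.231/(5.038 + 0.05651·250.0) = 6.20178/19.1655 = 0.323591 mol/L.

0.3236 mol/L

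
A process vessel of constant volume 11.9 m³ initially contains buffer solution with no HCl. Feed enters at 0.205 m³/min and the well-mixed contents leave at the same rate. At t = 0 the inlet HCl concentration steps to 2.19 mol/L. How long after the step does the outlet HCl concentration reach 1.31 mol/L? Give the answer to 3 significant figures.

Species balance: V dC/dt = Q(C_in − C) ⇒ τ = V/Q = 58.049 min.
C(t) = C_in + (C₀ − C_in) e^(−t/τ). Set C = 1.31 and solve for t:
e^(−t/τ) = (C − C_in)/(C₀ − C_in) = (1.31 − 2.19)/(0 − 2.19) = 0.40183
t = −τ ln(…) = 58.049 × 0.91173 = 52.925 min.

52.9 min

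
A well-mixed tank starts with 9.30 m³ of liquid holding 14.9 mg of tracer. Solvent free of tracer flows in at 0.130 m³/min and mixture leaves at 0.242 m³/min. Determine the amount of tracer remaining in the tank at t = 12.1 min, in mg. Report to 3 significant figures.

10.6 mg

Let m(t) be the amount of tracer. Volume: V(t) = V₀ + (Q_in − Q_out) t = 9.30 − 0.11200 t; V(12.1) = 7.9448 m³.
No tracer enters, so dm/dt = −Q_out · (m/V).
Separate: dm/m = −Q_out dt/V(t) ⇒ ln(m/m₀) = −(Q_out/(Q_in−Q_out)) ln(V/V₀).
m = m₀ (V₀/V)^(Q_out/(Q_in−Q_out)) = 14.9 × (9.30/7.9448)^(-2.1607) = 10.602 mg.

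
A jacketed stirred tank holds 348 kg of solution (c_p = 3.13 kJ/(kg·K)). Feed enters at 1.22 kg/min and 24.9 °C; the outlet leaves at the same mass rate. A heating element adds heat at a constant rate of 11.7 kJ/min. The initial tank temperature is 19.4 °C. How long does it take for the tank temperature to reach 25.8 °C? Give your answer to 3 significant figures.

392 min

First-law balance (no shaft work): M c_p dT/dt = ṁ c_p (T_in − T) + 11.7.
τ = M/ṁ = 285.25 min; T_ss = T_in + Q̇/(ṁ c_p) = 27.964 °C.
T(t) = T_ss + (T₀ − T_ss) e^(−t/τ). Set T = 25.8:
e^(−t/τ) = (25.8 − 27.964)/(19.4 − 27.964) = 0.25268
t = −285.25 · ln(0.25268) = 392.39 min.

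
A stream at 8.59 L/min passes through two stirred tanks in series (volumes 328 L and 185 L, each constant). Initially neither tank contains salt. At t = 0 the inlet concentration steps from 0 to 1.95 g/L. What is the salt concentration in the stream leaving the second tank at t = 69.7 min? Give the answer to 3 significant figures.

Species balance on tank i: dCᵢ/dt = (Cᵢ₋₁ − Cᵢ)/τᵢ with τᵢ = Vᵢ/Q.
τ₁ = 328/8.59 = 38.184 min; τ₂ = 185/8.59 = 21.537 min.
Solving the cascade with C₁(0)=C₂(0)=0 gives C₂(t) = C_in[1 − (τ₁ e^(−t/τ₁) − τ₂ e^(−t/τ₂))/(τ₁ − τ₂)].
At t = 69.7: e^(−t/τ₁) = 0.16116, e^(−t/τ₂) = 0.039307.
C₂ = 1.95·[1 − (38.184·0.16116 − 21.537·0.039307)/(16.647)] = 1.95·0.68121 = 1.3283 g/L.

1.33 g/L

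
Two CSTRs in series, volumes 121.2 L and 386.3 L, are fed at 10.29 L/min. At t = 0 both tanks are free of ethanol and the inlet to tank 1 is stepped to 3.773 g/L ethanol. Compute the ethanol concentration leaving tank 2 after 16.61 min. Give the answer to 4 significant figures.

0.6618 g/L

Time constants: τᵢ = Vᵢ/Q for each well-mixed tank.
τ₁ = 121.2/10.29 = 11.7784 min; τ₂ = 386.3/10.29 = 37.5413 min.
Solving the cascade with C₁(0)=C₂(0)=0 gives C₂(t) = C_in[1 − (τ₁ e^(−t/τ₁) − τ₂ e^(−t/τ₂))/(τ₁ − τ₂)].
At t = 16.61: e^(−t/τ₁) = 0.244093, e^(−t/τ₂) = 0.642463.
C₂ = 3.773·[1 − (11.7784·0.244093 − 37.5413·0.642463)/(-25.7629)] = 3.773·0.175408 = 0.661814 g/L.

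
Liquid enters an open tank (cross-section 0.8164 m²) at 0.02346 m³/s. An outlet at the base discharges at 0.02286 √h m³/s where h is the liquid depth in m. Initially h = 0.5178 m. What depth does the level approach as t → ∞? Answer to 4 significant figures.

1.053 m

Level balance: A dh/dt = 0.02346 − 0.02286 √h. Setting dh/dt = 0:
Q_in = 0.02286 √h_ss ⇒ √h_ss = 0.02346/0.02286 = 1.02625.
h_ss = 1.02625² = 1.05318 m. (Since h₀ = 0.5178 m < h_ss, the level will rise toward this value.)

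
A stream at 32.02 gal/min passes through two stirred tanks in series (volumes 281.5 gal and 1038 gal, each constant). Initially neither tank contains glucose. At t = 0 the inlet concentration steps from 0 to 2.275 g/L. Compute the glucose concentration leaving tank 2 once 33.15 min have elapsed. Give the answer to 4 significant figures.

1.172 g/L

Each tank obeys Vᵢ dCᵢ/dt = Q(Cᵢ₋₁ − Cᵢ), so τᵢ = Vᵢ/Q.
τ₁ = 281.5/32.02 = 8.79138 min; τ₂ = 1038/32.02 = 32.4172 min.
Solving the cascade with C₁(0)=C₂(0)=0 gives C₂(t) = C_in[1 − (τ₁ e^(−t/τ₁) − τ₂ e^(−t/τ₂))/(τ₁ − τ₂)].
At t = 33.15: e^(−t/τ₁) = 0.0230350, e^(−t/τ₂) = 0.359657.
C₂ = 2.275·[1 − (8.79138·0.0230350 − 32.4172·0.359657)/(-23.6259)] = 2.275·0.515083 = 1.17181 g/L.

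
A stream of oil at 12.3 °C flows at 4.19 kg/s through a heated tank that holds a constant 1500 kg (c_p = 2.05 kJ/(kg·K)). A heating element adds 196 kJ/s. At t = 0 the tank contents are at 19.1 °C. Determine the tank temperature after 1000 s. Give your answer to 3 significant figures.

First-law balance (no shaft work): M c_p dT/dt = ṁ c_p (T_in − T) + 196.
τ = M/ṁ = 358.00 s; T_ss = T_in + Q̇/(ṁ c_p) = 12.3 + 196/(4.19·2.05) = 35.119 °C.
T approaches T_ss exponentially: T(t) = T_ss + (T₀ − T_ss) e^(−t/τ).
T(1000) = 35.119 + (-16.019)·e^(−1000/358.00) = 35.119 + (-16.019)·0.061217 = 34.138 °C.

34.1 °C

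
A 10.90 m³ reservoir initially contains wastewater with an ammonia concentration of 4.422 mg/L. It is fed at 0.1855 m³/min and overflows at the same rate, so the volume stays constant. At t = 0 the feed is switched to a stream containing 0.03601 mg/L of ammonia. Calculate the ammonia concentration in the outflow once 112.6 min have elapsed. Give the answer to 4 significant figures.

0.6814 mg/L

Mass balance on the solute (V constant): V dC/dt = Q(C_in − C).
Time constant τ = V/Q = 10.90/0.1855 = 58.7601 min.
Solution: C(t) = C_in + (C₀ − C_in) e^(−t/τ).
C(112.6) = 0.03601 + (4.422 − 0.03601)·e^(−112.6/58.7601) = 0.03601 + (4.38599)·0.147155 = 0.681432 mg/L.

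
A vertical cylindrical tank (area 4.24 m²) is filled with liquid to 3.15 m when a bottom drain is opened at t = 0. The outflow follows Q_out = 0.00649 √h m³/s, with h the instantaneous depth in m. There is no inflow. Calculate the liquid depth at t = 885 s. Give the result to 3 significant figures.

With no inflow, A dh/dt = −0.00649 √h.
This is separable: 2 d(√h)/dt = −0.00649/A, so √h = √h₀ − (0.00649/(2A)) t.
√h = √3.15 − 0.00649·885/(2·4.24) = 1.7748 − 0.67732 = 1.0975.
h = 1.0975² = 1.2045 m.

1.20 m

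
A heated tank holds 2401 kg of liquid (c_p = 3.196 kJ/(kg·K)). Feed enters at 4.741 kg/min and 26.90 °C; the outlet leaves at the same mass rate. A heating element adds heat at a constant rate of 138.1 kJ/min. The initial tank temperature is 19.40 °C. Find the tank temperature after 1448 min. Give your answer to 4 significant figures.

M c_p dT/dt = ṁ c_p (T_in − T) + Q̇.
Rearrange: dT/dt = (T_ss − T)/τ with τ = M/ṁ = 506.433 min and T_ss = T_in + Q̇/(ṁ c_p) = 36.0142 °C.
This is linear first-order; T(t) = T_ss + (T₀ − T_ss) e^(−t/τ).
T(1448) = 36.0142 + (-16.6142)·e^(−1448/506.433) = 36.0142 + (-16.6142)·0.0573139 = 35.0619 °C.

35.06 °C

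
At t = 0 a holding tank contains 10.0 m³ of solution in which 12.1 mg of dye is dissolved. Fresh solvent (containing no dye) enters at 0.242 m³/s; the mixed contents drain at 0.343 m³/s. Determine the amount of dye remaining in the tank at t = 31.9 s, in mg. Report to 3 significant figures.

Let m(t) be the amount of dye. Volume: V(t) = V₀ + (Q_in − Q_out) t = 10.0 − 0.10100 t; V(31.9) = 6.7781 m³.
No dye enters, so dm/dt = −Q_out · (m/V).
Separate: dm/m = −Q_out dt/V(t) ⇒ ln(m/m₀) = −(Q_out/(Q_in−Q_out)) ln(V/V₀).
m = m₀ (V₀/V)^(Q_out/(Q_in−Q_out)) = 12.1 × (10.0/6.7781)^(-3.3960) = 3.2301 mg.

3.23 mg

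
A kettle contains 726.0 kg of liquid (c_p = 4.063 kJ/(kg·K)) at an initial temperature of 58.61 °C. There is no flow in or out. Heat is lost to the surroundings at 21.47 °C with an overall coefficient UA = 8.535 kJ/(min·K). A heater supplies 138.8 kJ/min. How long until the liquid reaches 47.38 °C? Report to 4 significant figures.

M c_p dT/dt = −UA(T − T_amb) + Q̇.
τ = M c_p/UA = 345.605 min; T_ss = T_amb + Q̇/UA = 21.47 + 138.8/8.535 = 37.7324 °C.
T(t) = T_ss + (T₀ − T_ss)e^(−t/τ); set T = 47.38:
t = −τ ln[(T − T_ss)/(T₀ − T_ss)] = −345.605 · ln(0.462102) = 266.797 min.

266.8 min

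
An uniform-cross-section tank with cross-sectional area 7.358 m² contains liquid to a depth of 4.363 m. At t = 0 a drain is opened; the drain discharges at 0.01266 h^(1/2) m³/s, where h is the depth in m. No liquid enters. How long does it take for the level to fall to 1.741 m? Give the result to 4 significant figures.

With no inflow, A dh/dt = −0.01266 √h.
Separate and integrate: 2(√h − √h₀) = −(0.01266/A) t.
t = 2A(√h₀ − √h)/0.01266 = 2·7.358·(√4.363 − √1.741)/0.01266
  = 14.7160 × (2.08878 − 1.31947) / 0.01266 = 894.247 s.

894.2 s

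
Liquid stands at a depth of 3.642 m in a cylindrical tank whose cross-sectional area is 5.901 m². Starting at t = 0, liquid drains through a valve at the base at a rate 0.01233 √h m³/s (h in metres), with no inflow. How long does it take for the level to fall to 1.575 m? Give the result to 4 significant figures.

With no inflow, A dh/dt = −0.01233 √h.
Separate and integrate: 2(√h − √h₀) = −(0.01233/A) t.
t = 2A(√h₀ − √h)/0.01233 = 2·5.901·(√3.642 − √1.575)/0.01233
  = 11.8020 × (1.90840 − 1.25499) / 0.01233 = 625.432 s.

625.4 s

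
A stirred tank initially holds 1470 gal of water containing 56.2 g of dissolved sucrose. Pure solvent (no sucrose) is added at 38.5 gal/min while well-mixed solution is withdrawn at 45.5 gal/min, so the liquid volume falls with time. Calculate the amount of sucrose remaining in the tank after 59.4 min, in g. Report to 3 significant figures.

6.47 g

Let m(t) be the amount of sucrose. Volume: V(t) = V₀ + (Q_in − Q_out) t = 1470 − 7.0000 t; V(59.4) = 1054.2 gal.
Species balance (pure solvent in): dm/dt = −Q_out · m/V(t).
Separate: dm/m = −Q_out dt/V(t) ⇒ ln(m/m₀) = −(Q_out/(Q_in−Q_out)) ln(V/V₀).
m = m₀ (V₀/V)^(Q_out/(Q_in−Q_out)) = 56.2 × (1470/1054.2)^(-6.5000) = 6.4740 g.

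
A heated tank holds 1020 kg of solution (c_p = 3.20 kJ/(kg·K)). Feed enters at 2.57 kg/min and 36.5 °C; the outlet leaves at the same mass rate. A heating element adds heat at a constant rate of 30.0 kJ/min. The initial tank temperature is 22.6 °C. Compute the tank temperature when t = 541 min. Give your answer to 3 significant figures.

M c_p dT/dt = ṁ c_p (T_in − T) + Q̇.
τ = M/ṁ = 396.89 min; T_ss = T_in + Q̇/(ṁ c_p) = 36.5 + 30.0/(2.57·3.20) = 40.148 °C.
T approaches T_ss exponentially: T(t) = T_ss + (T₀ − T_ss) e^(−t/τ).
T(541) = 40.148 + (-17.548)·e^(−541/396.89) = 40.148 + (-17.548)·0.25586 = 35.658 °C.

35.7 °C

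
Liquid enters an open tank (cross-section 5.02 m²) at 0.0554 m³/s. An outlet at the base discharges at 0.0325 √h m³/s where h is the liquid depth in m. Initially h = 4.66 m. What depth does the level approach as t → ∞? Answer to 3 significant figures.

A dh/dt = Q_in − 0.0325 √h. Steady state requires inflow = outflow:
Q_in = 0.0325 √h_ss ⇒ √h_ss = 0.0554/0.0325 = 1.7046.
h_ss = 1.7046² = 2.9057 m. (Since h₀ = 4.66 m > h_ss, the level will fall toward this value.)

2.91 m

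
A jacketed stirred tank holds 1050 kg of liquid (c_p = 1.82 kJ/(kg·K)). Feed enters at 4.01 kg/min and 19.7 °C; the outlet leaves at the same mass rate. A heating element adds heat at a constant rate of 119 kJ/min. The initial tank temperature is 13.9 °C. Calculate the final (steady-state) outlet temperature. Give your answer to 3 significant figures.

36.0 °C

M c_p dT/dt = ṁ c_p (T_in − T) + Q̇.
At steady state dT/dt = 0 ⇒ T_ss = T_in + Q̇/(ṁ c_p) = 19.7 + 119/(4.01·1.82) = 36.005 °C.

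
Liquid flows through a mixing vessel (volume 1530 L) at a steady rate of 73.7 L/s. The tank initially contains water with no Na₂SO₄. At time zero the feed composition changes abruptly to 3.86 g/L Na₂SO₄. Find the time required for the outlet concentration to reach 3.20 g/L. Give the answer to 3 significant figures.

36.7 s

Unsteady species balance (constant V, well mixed): V dC/dt = Q(C_in − C), so τ = V/Q = 20.760 s.
C(t) = C_in + (C₀ − C_in) e^(−t/τ). Set C = 3.20 and solve for t:
e^(−t/τ) = (C − C_in)/(C₀ − C_in) = (3.20 − 3.86)/(0 − 3.86) = 0.17098
t = −τ ln(…) = 20.760 × 1.7662 = 36.666 s.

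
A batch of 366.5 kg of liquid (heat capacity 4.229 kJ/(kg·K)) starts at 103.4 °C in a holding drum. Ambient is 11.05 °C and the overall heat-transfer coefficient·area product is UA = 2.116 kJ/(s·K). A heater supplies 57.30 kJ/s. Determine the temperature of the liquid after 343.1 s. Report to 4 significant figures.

M c_p dT/dt = −UA(T − T_amb) + Q̇.
dT/dt = (T_ss − T)/τ with T_ss = T_amb + Q̇/UA = 11.05 + 57.30/2.116 = 38.1294 °C, τ = M c_p/UA = 366.5·4.229/2.116 = 732.480 s.
Solution: T(t) = T_ss + (T₀ − T_ss) e^(−t/τ).
T(343.1) = 38.1294 + (65.2706)·0.625998 = 78.9886 °C.

78.99 °C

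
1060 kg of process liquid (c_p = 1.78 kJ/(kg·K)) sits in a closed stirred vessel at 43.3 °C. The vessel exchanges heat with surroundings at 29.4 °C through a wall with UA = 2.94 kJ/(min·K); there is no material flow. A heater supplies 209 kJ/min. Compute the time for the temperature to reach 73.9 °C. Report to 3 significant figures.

492 min

M c_p dT/dt = −UA(T − T_amb) + Q̇.
τ = M c_p/UA = 641.77 min; T_ss = T_amb + Q̇/UA = 29.4 + 209/2.94 = 100.49 °C.
T(t) = T_ss + (T₀ − T_ss)e^(−t/τ); set T = 73.9:
t = −τ ln[(T − T_ss)/(T₀ − T_ss)] = −641.77 · ln(0.46493) = 491.51 min.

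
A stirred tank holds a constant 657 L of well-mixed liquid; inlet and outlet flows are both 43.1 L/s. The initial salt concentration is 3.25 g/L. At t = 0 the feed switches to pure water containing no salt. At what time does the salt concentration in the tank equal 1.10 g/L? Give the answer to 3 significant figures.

16.5 s

Mass balance on the solute (V constant): V dC/dt = Q(C_in − C), so τ = V/Q = 15.244 s.
C(t) = C_in + (C₀ − C_in) e^(−t/τ). Set C = 1.10 and solve for t:
e^(−t/τ) = (C − C_in)/(C₀ − C_in) = (1.10 − 0)/(3.25 − 0) = 0.33846
t = −τ ln(…) = 15.244 × 1.0833 = 16.514 s.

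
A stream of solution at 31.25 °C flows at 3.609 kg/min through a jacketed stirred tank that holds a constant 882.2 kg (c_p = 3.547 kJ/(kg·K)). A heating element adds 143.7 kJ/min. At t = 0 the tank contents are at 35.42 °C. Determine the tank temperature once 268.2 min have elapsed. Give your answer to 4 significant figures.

Heat balance on the well-mixed liquid: M c_p dT/dt = ṁ c_p (T_in − T) + 143.7.
τ = M/ṁ = 244.444 min; T_ss = T_in + Q̇/(ṁ c_p) = 31.25 + 143.7/(3.609·3.547) = 42.4756 °C.
T approaches T_ss exponentially: T(t) = T_ss + (T₀ − T_ss) e^(−t/τ).
T(268.2) = 42.4756 + (-7.05558)·e^(−268.2/244.444) = 42.4756 + (-7.05558)·0.333810 = 40.1204 °C.

40.12 °C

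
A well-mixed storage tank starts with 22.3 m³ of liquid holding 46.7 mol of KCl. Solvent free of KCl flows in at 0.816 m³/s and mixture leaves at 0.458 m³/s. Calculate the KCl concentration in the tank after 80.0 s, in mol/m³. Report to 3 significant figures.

0.319 mol/m³

Let m(t) be the amount of KCl. Volume: V(t) = V₀ + (Q_in − Q_out) t = 22.3 + 0.35800 t; V(80.0) = 50.940 m³.
Species balance (pure solvent in): dm/dt = −Q_out · m/V(t).
dm/m = −Q_out dt/(V₀ + 0.35800 t); integrating gives ln(m/m₀) = −(Q_out/(Q_in−Q_out)) ln(V/V₀).
m = m₀ (V₀/V)^(Q_out/(Q_in−Q_out)) = 46.7 × (22.3/50.940)^(1.2793) = 16.231 mol.
C = m/V = 16.231/50.940 = 0.31863 mol/m³.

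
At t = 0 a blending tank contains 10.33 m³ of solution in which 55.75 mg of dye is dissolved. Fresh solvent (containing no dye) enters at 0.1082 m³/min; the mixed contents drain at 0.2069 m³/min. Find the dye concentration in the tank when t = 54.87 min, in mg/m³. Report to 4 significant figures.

Let m(t) be the amount of dye. Volume: V(t) = V₀ + (Q_in − Q_out) t = 10.33 − 0.0987000 t; V(54.87) = 4.91433 m³.
Species balance (pure solvent in): dm/dt = −Q_out · m/V(t).
Separate: dm/m = −Q_out dt/V(t) ⇒ ln(m/m₀) = −(Q_out/(Q_in−Q_out)) ln(V/V₀).
m = m₀ (V₀/V)^(Q_out/(Q_in−Q_out)) = 55.75 × (10.33/4.91433)^(-2.09625) = 11.7468 mg.
C = m/V = 11.7468/4.91433 = 2.39031 mg/m³.

2.390 mg/m³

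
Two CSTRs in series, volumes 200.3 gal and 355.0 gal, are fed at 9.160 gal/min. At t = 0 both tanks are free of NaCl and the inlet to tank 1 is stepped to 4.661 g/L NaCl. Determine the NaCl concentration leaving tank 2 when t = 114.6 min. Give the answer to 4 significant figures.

Time constants: τᵢ = Vᵢ/Q for each well-mixed tank.
τ₁ = 200.3/9.160 = 21.8668 min; τ₂ = 355.0/9.160 = 38.7555 min.
Solving the cascade with C₁(0)=C₂(0)=0 gives C₂(t) = C_in[1 − (τ₁ e^(−t/τ₁) − τ₂ e^(−t/τ₂))/(τ₁ − τ₂)].
At t = 114.6: e^(−t/τ₁) = 0.00529592, e^(−t/τ₂) = 0.0519745.
C₂ = 4.661·[1 − (21.8668·0.00529592 − 38.7555·0.0519745)/(-16.8886)] = 4.661·0.887588 = 4.13705 g/L.

4.137 g/L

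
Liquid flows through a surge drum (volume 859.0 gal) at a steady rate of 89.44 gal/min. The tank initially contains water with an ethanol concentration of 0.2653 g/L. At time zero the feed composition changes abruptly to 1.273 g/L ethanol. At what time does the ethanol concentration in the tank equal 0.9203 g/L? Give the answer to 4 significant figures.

10.08 min

Mass balance on the solute (V constant): V dC/dt = Q(C_in − C), so τ = V/Q = 9.60420 min.
C(t) = C_in + (C₀ − C_in) e^(−t/τ). Set C = 0.9203 and solve for t:
e^(−t/τ) = (C − C_in)/(C₀ − C_in) = (0.9203 − 1.273)/(0.2653 − 1.273) = 0.350005
t = −τ ln(…) = 9.60420 × 1.04981 = 10.0826 min.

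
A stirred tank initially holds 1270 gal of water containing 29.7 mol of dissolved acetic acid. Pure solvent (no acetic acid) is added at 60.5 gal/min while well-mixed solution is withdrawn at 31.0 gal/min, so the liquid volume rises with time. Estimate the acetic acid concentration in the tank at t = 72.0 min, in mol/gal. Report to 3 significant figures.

Total volume: dV/dt = Q_in − Q_out = 29.500 gal/min, so V(t) = 1270 + 29.500 t and V(72.0) = 3394.0 gal.
Solute balance: dm/dt = 0 − Q_out C = −Q_out m/V(t).
dm/m = −Q_out dt/(V₀ + 29.500 t); integrating gives ln(m/m₀) = −(Q_out/(Q_in−Q_out)) ln(V/V₀).
m = m₀ (V₀/V)^(Q_out/(Q_in−Q_out)) = 29.7 × (1270/3394.0)^(1.0508) = 10.572 mol.
C = m/V = 10.572/3394.0 = 0.0031148 mol/gal.

0.00311 mol/gal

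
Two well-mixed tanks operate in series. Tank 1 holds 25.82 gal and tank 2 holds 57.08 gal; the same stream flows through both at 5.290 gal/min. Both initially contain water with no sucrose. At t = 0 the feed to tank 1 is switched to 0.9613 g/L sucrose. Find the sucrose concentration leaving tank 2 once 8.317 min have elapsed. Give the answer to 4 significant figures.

Time constants: τᵢ = Vᵢ/Q for each well-mixed tank.
τ₁ = 25.82/5.290 = 4.88091 min; τ₂ = 57.08/5.290 = 10.7902 min.
Tank 1: C₁ = C_in(1 − e^(−t/τ₁)). Tank 2 (τ₁ ≠ τ₂): C₂ = C_in[1 − (τ₁ e^(−t/τ₁) − τ₂ e^(−t/τ₂))/(τ₁ − τ₂)].
At t = 8.317: e^(−t/τ₁) = 0.181957, e^(−t/τ₂) = 0.462646.
C₂ = 0.9613·[1 − (4.88091·0.181957 − 10.7902·0.462646)/(-5.90926)] = 0.9613·0.305512 = 0.293689 g/L.

0.2937 g/L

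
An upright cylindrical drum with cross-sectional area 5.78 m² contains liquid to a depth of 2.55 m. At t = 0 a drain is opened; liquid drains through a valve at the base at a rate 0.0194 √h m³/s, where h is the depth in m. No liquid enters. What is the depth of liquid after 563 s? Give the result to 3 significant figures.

0.425 m

With no inflow, A dh/dt = −0.0194 √h.
This is separable: 2 d(√h)/dt = −0.0194/A, so √h = √h₀ − (0.0194/(2A)) t.
√h = √2.55 − 0.0194·563/(2·5.78) = 1.5969 − 0.94483 = 0.65204.
h = 0.65204² = 0.42516 m.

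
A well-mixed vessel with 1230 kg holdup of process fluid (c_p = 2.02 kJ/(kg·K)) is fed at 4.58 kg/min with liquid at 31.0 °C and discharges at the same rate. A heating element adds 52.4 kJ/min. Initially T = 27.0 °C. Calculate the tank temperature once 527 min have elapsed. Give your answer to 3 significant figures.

First-law balance (no shaft work): M c_p dT/dt = ṁ c_p (T_in − T) + 52.4.
Rearrange: dT/dt = (T_ss − T)/τ with τ = M/ṁ = 268.56 min and T_ss = T_in + Q̇/(ṁ c_p) = 36.664 °C.
Solution: T(t) = T_ss + (T₀ − T_ss) e^(−t/τ).
T(527) = 36.664 + (-9.6639)·e^(−527/268.56) = 36.664 + (-9.6639)·0.14053 = 35.306 °C.

35.3 °C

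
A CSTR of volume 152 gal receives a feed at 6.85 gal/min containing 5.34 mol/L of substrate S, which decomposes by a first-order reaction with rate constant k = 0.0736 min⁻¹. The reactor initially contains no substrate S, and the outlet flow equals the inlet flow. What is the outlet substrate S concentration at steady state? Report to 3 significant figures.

2.03 mol/L

V dC/dt = Q(C_in − C) − k V C.
At steady state: 0 = Q C_in − (Q + kV) C_ss, so C_ss = Q C_in/(Q + kV).
C_ss = 6.85·5.34/(6.85 + 0.0736·152) = 36.579/18.037 = 2.0280 mol/L.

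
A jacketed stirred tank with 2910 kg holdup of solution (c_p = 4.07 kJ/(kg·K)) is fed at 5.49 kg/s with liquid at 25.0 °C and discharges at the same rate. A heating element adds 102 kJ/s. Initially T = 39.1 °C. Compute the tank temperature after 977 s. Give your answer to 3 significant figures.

M c_p dT/dt = ṁ c_p (T_in − T) + Q̇.
Rearrange: dT/dt = (T_ss − T)/τ with τ = M/ṁ = 530.05 s and T_ss = T_in + Q̇/(ṁ c_p) = 29.565 °C.
This is linear first-order; T(t) = T_ss + (T₀ − T_ss) e^(−t/τ).
T(977) = 29.565 + (9.5351)·e^(−977/530.05) = 29.565 + (9.5351)·0.15831 = 31.074 °C.

31.1 °C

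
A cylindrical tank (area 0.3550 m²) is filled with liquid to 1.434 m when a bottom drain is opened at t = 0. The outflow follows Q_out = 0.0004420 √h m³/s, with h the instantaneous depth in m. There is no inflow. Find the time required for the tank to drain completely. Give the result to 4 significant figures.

1924 s

Volume balance on the tank: A dh/dt = −0.0004420 √h.
∫ h^(−1/2) dh = −(0.0004420/A) ∫ dt, giving 2√h = 2√h₀ − (0.0004420/A) t.
Tank is empty when √h = 0: t_empty = 2A√h₀/0.0004420.
t_empty = 2·0.3550·√1.434/0.0004420 = 0.710000·1.19750/0.0004420 = 1923.58 s.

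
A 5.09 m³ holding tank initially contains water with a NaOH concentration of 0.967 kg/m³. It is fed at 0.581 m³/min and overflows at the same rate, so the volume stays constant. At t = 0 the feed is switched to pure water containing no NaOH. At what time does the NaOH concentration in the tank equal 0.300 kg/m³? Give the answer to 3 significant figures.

10.3 min

Transient balance on the dissolved component: V dC/dt = Q(C_in − C), so τ = V/Q = 8.7608 min.
C(t) = C_in + (C₀ − C_in) e^(−t/τ). Set C = 0.300 and solve for t:
e^(−t/τ) = (C − C_in)/(C₀ − C_in) = (0.300 − 0)/(0.967 − 0) = 0.31024
t = −τ ln(…) = 8.7608 × 1.1704 = 10.254 min.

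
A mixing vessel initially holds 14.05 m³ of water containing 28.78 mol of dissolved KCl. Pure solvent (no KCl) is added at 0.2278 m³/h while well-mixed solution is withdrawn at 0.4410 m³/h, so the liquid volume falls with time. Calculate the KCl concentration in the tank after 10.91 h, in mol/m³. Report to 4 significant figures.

1.688 mol/m³

Let m(t) be the amount of KCl. Volume: V(t) = V₀ + (Q_in − Q_out) t = 14.05 − 0.213200 t; V(10.91) = 11.7240 m³.
No KCl enters, so dm/dt = −Q_out · (m/V).
Separate: dm/m = −Q_out dt/V(t) ⇒ ln(m/m₀) = −(Q_out/(Q_in−Q_out)) ln(V/V₀).
m = m₀ (V₀/V)^(Q_out/(Q_in−Q_out)) = 28.78 × (14.05/11.7240)^(-2.06848) = 19.7928 mol.
C = m/V = 19.7928/11.7240 = 1.68823 mol/m³.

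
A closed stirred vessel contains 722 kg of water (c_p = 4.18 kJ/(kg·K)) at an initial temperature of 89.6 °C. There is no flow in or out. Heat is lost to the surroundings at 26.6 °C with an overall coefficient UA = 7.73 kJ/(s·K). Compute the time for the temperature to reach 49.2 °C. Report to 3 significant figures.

400 s

Lumped-capacitance energy balance: M c_p dT/dt = UA(T_amb − T).
τ = M c_p/UA = 390.42 s; T_ss = T_amb = 26.600 °C.
T(t) = T_ss + (T₀ − T_ss)e^(−t/τ); set T = 49.2:
t = −τ ln[(T − T_ss)/(T₀ − T_ss)] = −390.42 · ln(0.35873) = 400.25 s.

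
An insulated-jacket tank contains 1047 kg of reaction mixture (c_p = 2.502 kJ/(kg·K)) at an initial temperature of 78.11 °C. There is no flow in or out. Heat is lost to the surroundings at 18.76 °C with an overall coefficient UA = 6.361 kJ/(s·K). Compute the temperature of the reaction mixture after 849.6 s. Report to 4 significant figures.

26.30 °C

Unsteady energy balance on the tank contents: M c_p dT/dt = −UA(T − T_amb).
dT/dt = (T_ss − T)/τ with T_ss = T_amb = 18.7600 °C, τ = M c_p/UA = 1047·2.502/6.361 = 411.821 s.
Solution: T(t) = T_ss + (T₀ − T_ss) e^(−t/τ).
T(849.6) = 18.7600 + (59.3500)·0.127068 = 26.3015 °C.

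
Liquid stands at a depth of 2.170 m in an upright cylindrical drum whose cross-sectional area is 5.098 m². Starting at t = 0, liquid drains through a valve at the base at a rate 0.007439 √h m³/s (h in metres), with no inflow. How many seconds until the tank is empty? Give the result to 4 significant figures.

Mass balance (ρ constant): A dh/dt = −0.007439 √h.
∫ h^(−1/2) dh = −(0.007439/A) ∫ dt, giving 2√h = 2√h₀ − (0.007439/A) t.
Tank is empty when √h = 0: t_empty = 2A√h₀/0.007439.
t_empty = 2·5.098·√2.170/0.007439 = 10.1960·1.47309/0.007439 = 2019.04 s.

2019 s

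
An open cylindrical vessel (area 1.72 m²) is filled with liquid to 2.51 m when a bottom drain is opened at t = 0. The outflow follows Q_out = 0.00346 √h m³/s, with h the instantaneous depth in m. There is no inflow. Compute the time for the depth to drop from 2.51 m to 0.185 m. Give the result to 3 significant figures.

With no inflow, A dh/dt = −0.00346 √h.
This is separable: 2 d(√h)/dt = −0.00346/A, so √h = √h₀ − (0.00346/(2A)) t.
t = 2A(√h₀ − √h)/0.00346 = 2·1.72·(√2.51 − √0.185)/0.00346
  = 3.4400 × (1.5843 − 0.43012) / 0.00346 = 1147.5 s.

1150 s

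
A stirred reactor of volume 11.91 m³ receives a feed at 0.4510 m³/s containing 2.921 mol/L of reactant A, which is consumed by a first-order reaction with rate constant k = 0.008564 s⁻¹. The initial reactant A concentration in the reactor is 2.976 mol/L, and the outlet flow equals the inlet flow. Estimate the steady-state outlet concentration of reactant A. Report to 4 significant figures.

V dC/dt = Q(C_in − C) − k V C.
Steady state (dC/dt = 0): C_ss = Q C_in/(Q + kV) = C_in/(1 + kV/Q).
C_ss = 0.4510·2.921/(0.4510 + 0.008564·11.91) = 1.31737/0.552997 = 2.38224 mol/L.

2.382 mol/L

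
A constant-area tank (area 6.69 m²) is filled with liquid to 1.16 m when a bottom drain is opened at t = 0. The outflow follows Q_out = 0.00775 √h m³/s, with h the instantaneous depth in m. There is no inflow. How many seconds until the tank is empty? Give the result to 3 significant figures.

1860 s

Mass balance (ρ constant): A dh/dt = −0.00775 √h.
∫ h^(−1/2) dh = −(0.00775/A) ∫ dt, giving 2√h = 2√h₀ − (0.00775/A) t.
Set h = 0: 2√h₀ = (0.00775/A) t_empty ⇒ t_empty = 2A√h₀/0.00775.
t_empty = 2·6.69·√1.16/0.00775 = 13.380·1.0770/0.00775 = 1859.4 s.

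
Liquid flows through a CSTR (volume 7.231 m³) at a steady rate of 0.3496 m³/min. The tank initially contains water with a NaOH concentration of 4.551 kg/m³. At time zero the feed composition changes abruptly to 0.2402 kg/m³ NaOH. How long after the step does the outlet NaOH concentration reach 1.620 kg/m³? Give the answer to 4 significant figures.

Mass balance on the solute (V constant): V dC/dt = Q(C_in − C), so τ = V/Q = 20.6836 min.
C(t) = C_in + (C₀ − C_in) e^(−t/τ). Set C = 1.620 and solve for t:
e^(−t/τ) = (C − C_in)/(C₀ − C_in) = (1.620 − 0.2402)/(4.551 − 0.2402) = 0.320080
t = −τ ln(…) = 20.6836 × 1.13918 = 23.5625 min.

23.56 min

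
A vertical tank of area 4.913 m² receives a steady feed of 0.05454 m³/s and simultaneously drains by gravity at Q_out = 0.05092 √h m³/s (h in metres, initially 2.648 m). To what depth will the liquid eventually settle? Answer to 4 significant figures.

Level balance: A dh/dt = 0.05454 − 0.05092 √h. Setting dh/dt = 0:
Q_in = 0.05092 √h_ss ⇒ √h_ss = 0.05454/0.05092 = 1.07109.
h_ss = 1.07109² = 1.14724 m. (Since h₀ = 2.648 m > h_ss, the level will fall toward this value.)

1.147 m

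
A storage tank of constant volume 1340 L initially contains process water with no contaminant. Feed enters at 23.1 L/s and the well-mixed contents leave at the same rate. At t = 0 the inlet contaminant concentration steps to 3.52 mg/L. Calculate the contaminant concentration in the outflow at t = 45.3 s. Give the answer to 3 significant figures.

Transient balance on the dissolved component: V dC/dt = Q(C_in − C).
Time constant τ = V/Q = 1340/23.1 = 58.009 s.
This is linear first-order; C(t) = C_in + (C₀ − C_in) e^(−t/τ).
C(45.3) = 3.52 + (0 − 3.52)·e^(−45.3/58.009) = 3.52 + (-3.5200)·0.45799 = 1.9079 mg/L.

1.91 mg/L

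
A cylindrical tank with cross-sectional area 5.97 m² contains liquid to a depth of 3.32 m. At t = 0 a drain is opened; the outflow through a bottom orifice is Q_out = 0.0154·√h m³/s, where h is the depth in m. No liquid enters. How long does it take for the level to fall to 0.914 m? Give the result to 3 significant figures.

With no inflow, A dh/dt = −0.0154 √h.
∫ h^(−1/2) dh = −(0.0154/A) ∫ dt, giving 2√h = 2√h₀ − (0.0154/A) t.
t = 2A(√h₀ − √h)/0.0154 = 2·5.97·(√3.32 − √0.914)/0.0154
  = 11.940 × (1.8221 − 0.95603) / 0.0154 = 671.47 s.

671 s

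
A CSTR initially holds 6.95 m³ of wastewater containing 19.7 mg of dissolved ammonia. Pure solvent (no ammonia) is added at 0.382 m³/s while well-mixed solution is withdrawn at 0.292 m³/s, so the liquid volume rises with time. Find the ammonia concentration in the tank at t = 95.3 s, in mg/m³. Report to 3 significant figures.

0.0935 mg/m³

Let m(t) be the amount of ammonia. Volume: V(t) = V₀ + (Q_in − Q_out) t = 6.95 + 0.090000 t; V(95.3) = 15.527 m³.
Species balance (pure solvent in): dm/dt = −Q_out · m/V(t).
Separate: dm/m = −Q_out dt/V(t) ⇒ ln(m/m₀) = −(Q_out/(Q_in−Q_out)) ln(V/V₀).
m = m₀ (V₀/V)^(Q_out/(Q_in−Q_out)) = 19.7 × (6.95/15.527)^(3.2444) = 1.4515 mg.
C = m/V = 1.4515/15.527 = 0.093483 mg/m³.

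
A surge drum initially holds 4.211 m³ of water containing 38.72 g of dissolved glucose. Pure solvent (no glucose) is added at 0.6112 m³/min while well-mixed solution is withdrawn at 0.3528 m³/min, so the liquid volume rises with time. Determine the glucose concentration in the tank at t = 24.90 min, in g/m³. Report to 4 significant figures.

1.025 g/m³

Let m(t) be the amount of glucose. Volume: V(t) = V₀ + (Q_in − Q_out) t = 4.211 + 0.258400 t; V(24.90) = 10.6452 m³.
Species balance (pure solvent in): dm/dt = −Q_out · m/V(t).
dm/m = −Q_out dt/(V₀ + 0.258400 t); integrating gives ln(m/m₀) = −(Q_out/(Q_in−Q_out)) ln(V/V₀).
m = m₀ (V₀/V)^(Q_out/(Q_in−Q_out)) = 38.72 × (4.211/10.6452)^(1.36533) = 10.9151 g.
C = m/V = 10.9151/10.6452 = 1.02536 g/m³.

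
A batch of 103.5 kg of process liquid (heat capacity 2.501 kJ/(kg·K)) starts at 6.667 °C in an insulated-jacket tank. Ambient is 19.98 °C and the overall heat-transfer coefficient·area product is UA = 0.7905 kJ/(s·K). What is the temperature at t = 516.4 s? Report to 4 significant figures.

17.23 °C

Heat balance on the well-mixed liquid: M c_p dT/dt = −UA(T − T_amb).
dT/dt = (T_ss − T)/τ with T_ss = T_amb = 19.9800 °C, τ = M c_p/UA = 103.5·2.501/0.7905 = 327.455 s.
This is linear first-order; T(t) = T_ss + (T₀ − T_ss) e^(−t/τ).
T(516.4) = 19.9800 + (-13.3130)·0.206592 = 17.2296 °C.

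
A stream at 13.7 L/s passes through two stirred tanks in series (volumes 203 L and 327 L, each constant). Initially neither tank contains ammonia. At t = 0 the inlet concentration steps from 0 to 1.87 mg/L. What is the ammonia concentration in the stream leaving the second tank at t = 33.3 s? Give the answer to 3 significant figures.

0.972 mg/L

Each tank obeys Vᵢ dCᵢ/dt = Q(Cᵢ₋₁ − Cᵢ), so τᵢ = Vᵢ/Q.
τ₁ = 203/13.7 = 14.818 s; τ₂ = 327/13.7 = 23.869 s.
Tank 1: C₁ = C_in(1 − e^(−t/τ₁)). Tank 2 (τ₁ ≠ τ₂): C₂ = C_in[1 − (τ₁ e^(−t/τ₁) − τ₂ e^(−t/τ₂))/(τ₁ − τ₂)].
At t = 33.3: e^(−t/τ₁) = 0.10568, e^(−t/τ₂) = 0.24780.
C₂ = 1.87·[1 − (14.818·0.10568 − 23.869·0.24780)/(-9.0511)] = 1.87·0.51954 = 0.97154 mg/L.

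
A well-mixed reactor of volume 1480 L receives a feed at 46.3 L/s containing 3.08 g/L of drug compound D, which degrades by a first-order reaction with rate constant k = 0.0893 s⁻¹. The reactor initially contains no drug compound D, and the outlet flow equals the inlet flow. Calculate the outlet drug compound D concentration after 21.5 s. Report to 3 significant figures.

0.739 g/L

Species balance: V dC/dt = Q C_in − Q C − k V C.
This is linear with rate a = Q/V + k = 0.12058 s⁻¹.
C_ss = Q C_in/(Q + kV) = 0.79906 g/L; C(t) = C_ss + (C₀ − C_ss) e^(−a t).
C(21.5) = 0.79906 + (-0.79906)·e^(−0.12058·21.5) = 0.79906 + (-0.79906)·0.074829 = 0.73927 g/L.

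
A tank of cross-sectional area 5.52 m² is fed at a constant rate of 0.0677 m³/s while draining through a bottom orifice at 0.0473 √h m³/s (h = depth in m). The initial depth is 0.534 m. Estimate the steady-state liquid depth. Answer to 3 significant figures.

Accumulation of liquid (constant cross-section A): A dh/dt = Q_in − 0.0473 √h. At steady state dh/dt = 0:
Q_in = 0.0473 √h_ss ⇒ √h_ss = 0.0677/0.0473 = 1.4313.
h_ss = 1.4313² = 2.0486 m. (Since h₀ = 0.534 m < h_ss, the level will rise toward this value.)

2.05 m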